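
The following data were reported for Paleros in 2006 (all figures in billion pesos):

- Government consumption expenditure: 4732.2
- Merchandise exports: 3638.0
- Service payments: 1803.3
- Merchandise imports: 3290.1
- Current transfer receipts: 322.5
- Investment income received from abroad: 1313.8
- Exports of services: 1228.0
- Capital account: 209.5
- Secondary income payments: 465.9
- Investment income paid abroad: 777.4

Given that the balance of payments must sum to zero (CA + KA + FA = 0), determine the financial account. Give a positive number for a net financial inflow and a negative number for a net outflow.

Goods balance = 3638.0 - 3290.1 = 347.9
Services balance = 1228.0 - 1803.3 = -575.3
Trade balance (goods + services) = 347.9 + (-575.3) = -227.4
Net primary income = 1313.8 - 777.4 = 536.4
Net secondary income = 322.5 - 465.9 = -143.4
Current account = -227.4 + 536.4 + (-143.4) = 165.6
Financial account = -(165.6 + 209.5) = -375.1

-375.1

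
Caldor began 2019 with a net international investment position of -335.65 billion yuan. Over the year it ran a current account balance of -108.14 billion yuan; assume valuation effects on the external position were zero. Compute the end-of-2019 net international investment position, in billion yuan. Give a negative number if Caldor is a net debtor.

With no valuation effects, change in NIIP = current account = -108.14
End-of-year NIIP = -335.65 + (-108.14) = -443.79

-443.79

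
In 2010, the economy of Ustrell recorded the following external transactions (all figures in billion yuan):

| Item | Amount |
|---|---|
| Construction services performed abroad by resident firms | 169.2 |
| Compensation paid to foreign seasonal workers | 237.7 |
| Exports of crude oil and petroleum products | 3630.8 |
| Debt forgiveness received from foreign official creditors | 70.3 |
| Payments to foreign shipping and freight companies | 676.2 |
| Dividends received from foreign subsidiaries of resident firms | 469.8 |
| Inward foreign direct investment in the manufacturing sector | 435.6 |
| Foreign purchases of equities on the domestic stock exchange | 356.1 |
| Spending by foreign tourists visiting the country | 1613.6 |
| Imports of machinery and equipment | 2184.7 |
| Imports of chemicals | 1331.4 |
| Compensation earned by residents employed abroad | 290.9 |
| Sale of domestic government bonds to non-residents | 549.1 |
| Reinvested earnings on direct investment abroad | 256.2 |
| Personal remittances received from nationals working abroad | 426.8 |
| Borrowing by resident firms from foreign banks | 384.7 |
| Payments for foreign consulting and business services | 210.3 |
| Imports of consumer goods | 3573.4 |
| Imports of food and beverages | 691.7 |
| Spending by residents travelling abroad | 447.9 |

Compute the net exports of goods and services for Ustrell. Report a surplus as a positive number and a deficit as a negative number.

Goods: -1331.4 - 3573.4 - 2184.7 + 3630.8 - 691.7 = -4150.4
Services: -210.3 + 169.2 - 447.9 + 1613.6 - 676.2 = 448.4
Trade balance = -4150.4 + 448.4 = -3702.0
(Excluded from the trade balance — primary income: compensation paid to foreign seasonal workers 237.7, dividends received from foreign subsidiaries of resident firms 469.8, compensation earned by residents employed abroad 290.9, reinvested earnings on direct investment abroad 256.2; capital account: debt forgiveness received from foreign official creditors 70.3; financial account: inward foreign direct investment in the manufacturing sector 435.6, foreign purchases of equities on the domestic stock exchange 356.1, sale of domestic government bonds to non-residents 549.1, borrowing by resident firms from foreign banks 384.7; secondary income: personal remittances received from nationals working abroad 426.8.)

-3702.0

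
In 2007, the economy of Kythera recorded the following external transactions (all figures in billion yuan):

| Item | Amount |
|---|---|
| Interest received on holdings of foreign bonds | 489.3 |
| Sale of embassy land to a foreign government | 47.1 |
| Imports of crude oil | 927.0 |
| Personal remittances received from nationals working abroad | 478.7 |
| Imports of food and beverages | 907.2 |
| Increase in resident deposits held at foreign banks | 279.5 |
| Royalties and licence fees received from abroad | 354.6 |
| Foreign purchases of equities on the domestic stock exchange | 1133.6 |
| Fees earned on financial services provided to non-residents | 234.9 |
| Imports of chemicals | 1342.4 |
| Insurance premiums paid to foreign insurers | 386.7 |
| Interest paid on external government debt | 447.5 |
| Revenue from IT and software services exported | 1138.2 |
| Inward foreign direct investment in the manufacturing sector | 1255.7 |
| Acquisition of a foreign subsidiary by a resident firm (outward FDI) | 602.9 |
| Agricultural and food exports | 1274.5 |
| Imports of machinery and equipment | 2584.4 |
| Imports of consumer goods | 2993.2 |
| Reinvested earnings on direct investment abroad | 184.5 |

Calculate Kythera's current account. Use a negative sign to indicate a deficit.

Goods: -2584.4 - 2993.2 - 1342.4 + 1274.5 - 927.0 - 907.2 = -7479.7
Services: 354.6 + 234.9 - 386.7 + 1138.2 = 1341.0
Primary income: 489.3 + 184.5 - 447.5 = 226.3
Secondary income: 478.7
Current account = (-7479.7) + 1341.0 + 226.3 + 478.7 = -5433.7
(Excluded from the current account — capital account: sale of embassy land to a foreign government 47.1; financial account: increase in resident deposits held at foreign banks 279.5, foreign purchases of equities on the domestic stock exchange 1133.6, inward foreign direct investment in the manufacturing sector 1255.7, acquisition of a foreign subsidiary by a resident firm (outward FDI) 602.9.)

-5433.7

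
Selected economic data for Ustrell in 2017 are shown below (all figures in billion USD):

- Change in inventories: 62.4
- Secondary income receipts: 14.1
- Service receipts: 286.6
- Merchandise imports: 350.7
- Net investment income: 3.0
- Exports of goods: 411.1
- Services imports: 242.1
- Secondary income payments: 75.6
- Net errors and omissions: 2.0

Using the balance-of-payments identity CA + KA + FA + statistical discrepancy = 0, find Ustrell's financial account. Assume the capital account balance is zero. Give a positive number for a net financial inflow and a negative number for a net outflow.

-48.4

Goods balance = 411.1 - 350.7 = 60.4
Services balance = 286.6 - 242.1 = 44.5
Trade balance (goods + services) = 60.4 + 44.5 = 104.9
Net primary income = 3.0
Net secondary income = 14.1 - 75.6 = -61.5
Current account = 104.9 + 3.0 + (-61.5) = 46.4
Financial account = -(46.4 + 2.0) = -48.4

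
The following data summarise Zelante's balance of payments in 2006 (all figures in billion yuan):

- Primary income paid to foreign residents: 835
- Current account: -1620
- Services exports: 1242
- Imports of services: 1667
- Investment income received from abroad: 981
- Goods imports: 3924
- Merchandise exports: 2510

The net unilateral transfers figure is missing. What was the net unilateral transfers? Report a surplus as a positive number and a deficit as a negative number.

Current account = goods balance + services balance + net primary income + net secondary income
Sum of the known components = -1693
Net unilateral transfers = CA - (known components) = -1620 - (-1693) = 73

73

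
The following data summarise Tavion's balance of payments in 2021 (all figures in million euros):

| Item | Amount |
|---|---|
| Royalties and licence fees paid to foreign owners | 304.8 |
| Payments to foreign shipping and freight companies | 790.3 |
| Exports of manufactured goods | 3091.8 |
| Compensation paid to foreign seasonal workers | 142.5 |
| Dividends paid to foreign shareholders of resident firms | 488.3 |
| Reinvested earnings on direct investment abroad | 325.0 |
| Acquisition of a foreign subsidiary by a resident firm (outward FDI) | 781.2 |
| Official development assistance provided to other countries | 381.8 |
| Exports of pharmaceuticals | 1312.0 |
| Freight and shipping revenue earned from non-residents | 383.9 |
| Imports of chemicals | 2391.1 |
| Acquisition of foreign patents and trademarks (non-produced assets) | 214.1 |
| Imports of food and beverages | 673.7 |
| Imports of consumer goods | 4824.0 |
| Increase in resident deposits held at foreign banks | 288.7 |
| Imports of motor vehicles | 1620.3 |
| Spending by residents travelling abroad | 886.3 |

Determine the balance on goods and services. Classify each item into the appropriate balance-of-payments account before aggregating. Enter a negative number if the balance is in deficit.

Goods: -1620.3 - 4824.0 - 673.7 - 2391.1 + 1312.0 + 3091.8 = -5105.3
Services: 383.9 - 790.3 - 886.3 - 304.8 = -1597.5
Trade balance = -5105.3 + (-1597.5) = -6702.8
(Excluded from the trade balance — primary income: compensation paid to foreign seasonal workers 142.5, dividends paid to foreign shareholders of resident firms 488.3, reinvested earnings on direct investment abroad 325.0; financial account: acquisition of a foreign subsidiary by a resident firm (outward FDI) 781.2, increase in resident deposits held at foreign banks 288.7; secondary income: official development assistance provided to other countries 381.8; capital account: acquisition of foreign patents and trademarks (non-produced assets) 214.1.)

-6702.8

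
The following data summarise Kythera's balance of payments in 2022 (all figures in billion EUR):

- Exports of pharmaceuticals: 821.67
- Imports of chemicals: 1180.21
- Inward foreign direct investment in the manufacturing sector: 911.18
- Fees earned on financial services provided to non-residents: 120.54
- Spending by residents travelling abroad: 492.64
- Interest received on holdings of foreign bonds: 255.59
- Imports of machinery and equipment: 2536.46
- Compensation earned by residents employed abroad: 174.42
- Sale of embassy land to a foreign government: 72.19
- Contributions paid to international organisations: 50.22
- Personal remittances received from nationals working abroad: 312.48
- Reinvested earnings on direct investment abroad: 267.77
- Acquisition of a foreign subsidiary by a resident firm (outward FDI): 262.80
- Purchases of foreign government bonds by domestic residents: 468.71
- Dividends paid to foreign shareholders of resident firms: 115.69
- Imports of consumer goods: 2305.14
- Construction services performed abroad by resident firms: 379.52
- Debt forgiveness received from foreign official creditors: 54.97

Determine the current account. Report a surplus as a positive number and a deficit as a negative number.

-4348.37

Goods: -2305.14 + 821.67 - 1180.21 - 2536.46 = -5200.14
Services: -492.64 + 379.52 + 120.54 = 7.42
Primary income: -115.69 + 267.77 + 255.59 + 174.42 = 582.09
Secondary income: 312.48 - 50.22 = 262.26
Current account = (-5200.14) + 7.42 + 582.09 + 262.26 = -4348.37
(Excluded from the current account — financial account: inward foreign direct investment in the manufacturing sector 911.18, acquisition of a foreign subsidiary by a resident firm (outward FDI) 262.80, purchases of foreign government bonds by domestic residents 468.71; capital account: sale of embassy land to a foreign government 72.19, debt forgiveness received from foreign official creditors 54.97.)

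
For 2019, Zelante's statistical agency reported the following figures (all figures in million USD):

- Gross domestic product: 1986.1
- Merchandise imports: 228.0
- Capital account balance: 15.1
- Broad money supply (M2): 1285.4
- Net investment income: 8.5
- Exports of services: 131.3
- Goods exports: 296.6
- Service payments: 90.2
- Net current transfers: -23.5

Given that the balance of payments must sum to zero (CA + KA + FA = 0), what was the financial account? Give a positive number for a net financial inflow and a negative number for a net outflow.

Goods balance = 296.6 - 228.0 = 68.6
Services balance = 131.3 - 90.2 = 41.1
Trade balance (goods + services) = 68.6 + 41.1 = 109.7
Net primary income = 8.5
Net secondary income = -23.5
Current account = 109.7 + 8.5 + (-23.5) = 94.7
Financial account = -(94.7 + 15.1) = -109.8

-109.8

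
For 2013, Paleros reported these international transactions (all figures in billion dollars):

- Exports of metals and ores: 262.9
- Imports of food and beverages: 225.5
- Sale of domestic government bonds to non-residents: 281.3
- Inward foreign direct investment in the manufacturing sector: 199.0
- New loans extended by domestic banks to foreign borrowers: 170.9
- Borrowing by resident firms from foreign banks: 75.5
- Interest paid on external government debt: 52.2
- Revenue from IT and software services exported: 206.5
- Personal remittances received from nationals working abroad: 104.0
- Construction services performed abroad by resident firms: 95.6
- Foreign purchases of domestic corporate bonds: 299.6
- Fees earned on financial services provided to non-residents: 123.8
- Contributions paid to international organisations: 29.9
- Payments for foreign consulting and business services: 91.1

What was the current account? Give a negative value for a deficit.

Goods: 262.9 - 225.5 = 37.4
Services: 206.5 + 95.6 + 123.8 - 91.1 = 334.8
Primary income: -52.2
Secondary income: 104.0 - 29.9 = 74.1
Current account = 37.4 + 334.8 + (-52.2) + 74.1 = 394.1
(Excluded from the current account — financial account: sale of domestic government bonds to non-residents 281.3, inward foreign direct investment in the manufacturing sector 199.0, new loans extended by domestic banks to foreign borrowers 170.9, borrowing by resident firms from foreign banks 75.5, foreign purchases of domestic corporate bonds 299.6.)

394.1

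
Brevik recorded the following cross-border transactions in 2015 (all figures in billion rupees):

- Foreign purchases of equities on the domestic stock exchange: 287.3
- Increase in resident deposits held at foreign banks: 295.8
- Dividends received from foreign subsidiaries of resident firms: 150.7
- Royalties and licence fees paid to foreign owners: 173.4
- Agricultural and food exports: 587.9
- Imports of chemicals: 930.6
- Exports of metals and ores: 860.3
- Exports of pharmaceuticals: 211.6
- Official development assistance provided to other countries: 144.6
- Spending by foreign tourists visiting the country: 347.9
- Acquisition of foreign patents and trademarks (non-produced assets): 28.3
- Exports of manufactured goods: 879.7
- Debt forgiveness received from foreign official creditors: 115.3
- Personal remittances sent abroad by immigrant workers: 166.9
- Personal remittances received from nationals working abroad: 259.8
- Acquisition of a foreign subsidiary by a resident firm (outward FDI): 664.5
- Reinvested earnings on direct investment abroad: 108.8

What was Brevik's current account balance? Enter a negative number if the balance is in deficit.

Goods: 879.7 + 860.3 - 930.6 + 211.6 + 587.9 = 1608.9
Services: -173.4 + 347.9 = 174.5
Primary income: 108.8 + 150.7 = 259.5
Secondary income: -166.9 + 259.8 - 144.6 = -51.7
Current account = 1608.9 + 174.5 + 259.5 + (-51.7) = 1991.2
(Excluded from the current account — financial account: foreign purchases of equities on the domestic stock exchange 287.3, increase in resident deposits held at foreign banks 295.8, acquisition of a foreign subsidiary by a resident firm (outward FDI) 664.5; capital account: acquisition of foreign patents and trademarks (non-produced assets) 28.3, debt forgiveness received from foreign official creditors 115.3.)

1991.2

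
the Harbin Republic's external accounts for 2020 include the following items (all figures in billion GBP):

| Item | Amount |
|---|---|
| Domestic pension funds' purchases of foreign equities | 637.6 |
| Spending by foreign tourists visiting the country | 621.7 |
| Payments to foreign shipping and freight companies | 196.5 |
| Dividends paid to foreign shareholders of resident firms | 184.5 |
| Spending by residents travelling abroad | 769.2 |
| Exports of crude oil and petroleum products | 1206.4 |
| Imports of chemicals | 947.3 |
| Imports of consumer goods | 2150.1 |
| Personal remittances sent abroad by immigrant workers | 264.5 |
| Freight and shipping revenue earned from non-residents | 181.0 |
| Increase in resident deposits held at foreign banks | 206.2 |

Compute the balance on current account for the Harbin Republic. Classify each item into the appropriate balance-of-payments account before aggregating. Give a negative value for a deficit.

-2503.0

Goods: -947.3 - 2150.1 + 1206.4 = -1891.0
Services: -769.2 + 621.7 - 196.5 + 181.0 = -163.0
Primary income: -184.5
Secondary income: -264.5
Current account = (-1891.0) + (-163.0) + (-184.5) + (-264.5) = -2503.0
(Excluded from the current account — financial account: domestic pension funds' purchases of foreign equities 637.6, increase in resident deposits held at foreign banks 206.2.)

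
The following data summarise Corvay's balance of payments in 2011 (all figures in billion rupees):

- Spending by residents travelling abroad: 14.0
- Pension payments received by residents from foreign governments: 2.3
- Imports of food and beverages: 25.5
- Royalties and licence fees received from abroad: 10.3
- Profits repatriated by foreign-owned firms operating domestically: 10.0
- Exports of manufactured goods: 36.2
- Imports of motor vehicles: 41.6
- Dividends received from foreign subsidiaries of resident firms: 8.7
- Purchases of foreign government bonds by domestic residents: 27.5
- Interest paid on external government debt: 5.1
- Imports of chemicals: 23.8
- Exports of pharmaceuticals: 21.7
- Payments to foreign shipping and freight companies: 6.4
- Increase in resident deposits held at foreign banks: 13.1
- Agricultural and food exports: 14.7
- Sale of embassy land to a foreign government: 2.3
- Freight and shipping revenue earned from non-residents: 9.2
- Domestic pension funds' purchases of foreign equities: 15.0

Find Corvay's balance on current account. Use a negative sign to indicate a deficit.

Goods: 14.7 + 36.2 + 21.7 - 41.6 - 25.5 - 23.8 = -18.3
Services: -6.4 + 10.3 + 9.2 - 14.0 = -0.9
Primary income: 8.7 - 5.1 - 10.0 = -6.4
Secondary income: 2.3
Current account = (-18.3) + (-0.9) + (-6.4) + 2.3 = -23.3
(Excluded from the current account — financial account: purchases of foreign government bonds by domestic residents 27.5, increase in resident deposits held at foreign banks 13.1, domestic pension funds' purchases of foreign equities 15.0; capital account: sale of embassy land to a foreign government 2.3.)

-23.3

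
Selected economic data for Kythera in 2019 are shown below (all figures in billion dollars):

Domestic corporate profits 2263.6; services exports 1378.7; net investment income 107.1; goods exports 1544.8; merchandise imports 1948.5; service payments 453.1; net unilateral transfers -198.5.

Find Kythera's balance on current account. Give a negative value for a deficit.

Goods balance = 1544.8 - 1948.5 = -403.7
Services balance = 1378.7 - 453.1 = 925.6
Trade balance (goods + services) = -403.7 + 925.6 = 521.9
Net primary income = 107.1
Net secondary income = -198.5
Current account = 521.9 + 107.1 + (-198.5) = 430.5

430.5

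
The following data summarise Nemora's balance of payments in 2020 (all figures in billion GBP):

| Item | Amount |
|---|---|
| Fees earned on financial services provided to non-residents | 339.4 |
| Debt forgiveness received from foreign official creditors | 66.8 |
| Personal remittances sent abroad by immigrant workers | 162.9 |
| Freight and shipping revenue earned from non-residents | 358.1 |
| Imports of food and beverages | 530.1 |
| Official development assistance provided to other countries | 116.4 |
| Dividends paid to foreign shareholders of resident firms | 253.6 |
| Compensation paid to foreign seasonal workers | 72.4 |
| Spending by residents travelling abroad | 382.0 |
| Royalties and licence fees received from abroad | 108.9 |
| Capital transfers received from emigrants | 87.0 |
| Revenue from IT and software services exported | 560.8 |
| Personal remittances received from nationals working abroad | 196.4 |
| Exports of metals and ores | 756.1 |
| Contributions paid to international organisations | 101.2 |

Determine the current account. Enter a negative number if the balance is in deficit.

701.1

Goods: -530.1 + 756.1 = 226.0
Services: 339.4 + 358.1 + 560.8 + 108.9 - 382.0 = 985.2
Primary income: -72.4 - 253.6 = -326.0
Secondary income: -116.4 + 196.4 - 162.9 - 101.2 = -184.1
Current account = 226.0 + 985.2 + (-326.0) + (-184.1) = 701.1
(Excluded from the current account — capital account: debt forgiveness received from foreign official creditors 66.8, capital transfers received from emigrants 87.0.)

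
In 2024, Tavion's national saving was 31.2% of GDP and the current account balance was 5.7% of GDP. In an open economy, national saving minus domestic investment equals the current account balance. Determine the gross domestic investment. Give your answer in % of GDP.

I = S - CA = 31.2 - 5.7 = 25.5

25.5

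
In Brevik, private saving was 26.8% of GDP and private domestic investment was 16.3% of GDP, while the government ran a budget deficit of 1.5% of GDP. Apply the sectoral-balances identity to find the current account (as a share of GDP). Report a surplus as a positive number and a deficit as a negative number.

By the sectoral-balances identity, CA = (S_private - I) + (T - G).
Private balance = 26.8 - 16.3 = 10.5
Government balance (T - G) = -1.5
CA = 10.5 + (-1.5) = 9.0

9.0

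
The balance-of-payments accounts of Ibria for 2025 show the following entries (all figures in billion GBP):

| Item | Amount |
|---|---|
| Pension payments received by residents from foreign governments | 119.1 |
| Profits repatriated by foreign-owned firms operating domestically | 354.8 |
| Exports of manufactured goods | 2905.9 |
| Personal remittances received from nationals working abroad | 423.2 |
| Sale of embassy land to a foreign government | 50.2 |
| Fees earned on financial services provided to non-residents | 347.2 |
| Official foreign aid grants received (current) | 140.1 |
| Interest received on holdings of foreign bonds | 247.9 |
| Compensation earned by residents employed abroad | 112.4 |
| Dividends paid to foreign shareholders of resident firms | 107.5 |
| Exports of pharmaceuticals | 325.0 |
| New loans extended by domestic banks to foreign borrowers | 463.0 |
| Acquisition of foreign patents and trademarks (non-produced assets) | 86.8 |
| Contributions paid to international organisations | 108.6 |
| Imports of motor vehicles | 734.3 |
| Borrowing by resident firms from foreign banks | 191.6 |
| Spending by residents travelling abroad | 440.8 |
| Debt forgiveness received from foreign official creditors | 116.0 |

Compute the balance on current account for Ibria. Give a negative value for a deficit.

2874.8

Goods: 325.0 - 734.3 + 2905.9 = 2496.6
Services: 347.2 - 440.8 = -93.6
Primary income: -354.8 + 112.4 + 247.9 - 107.5 = -102.0
Secondary income: 140.1 + 423.2 + 119.1 - 108.6 = 573.8
Current account = 2496.6 + (-93.6) + (-102.0) + 573.8 = 2874.8
(Excluded from the current account — capital account: sale of embassy land to a foreign government 50.2, acquisition of foreign patents and trademarks (non-produced assets) 86.8, debt forgiveness received from foreign official creditors 116.0; financial account: new loans extended by domestic banks to foreign borrowers 463.0, borrowing by resident firms from foreign banks 191.6.)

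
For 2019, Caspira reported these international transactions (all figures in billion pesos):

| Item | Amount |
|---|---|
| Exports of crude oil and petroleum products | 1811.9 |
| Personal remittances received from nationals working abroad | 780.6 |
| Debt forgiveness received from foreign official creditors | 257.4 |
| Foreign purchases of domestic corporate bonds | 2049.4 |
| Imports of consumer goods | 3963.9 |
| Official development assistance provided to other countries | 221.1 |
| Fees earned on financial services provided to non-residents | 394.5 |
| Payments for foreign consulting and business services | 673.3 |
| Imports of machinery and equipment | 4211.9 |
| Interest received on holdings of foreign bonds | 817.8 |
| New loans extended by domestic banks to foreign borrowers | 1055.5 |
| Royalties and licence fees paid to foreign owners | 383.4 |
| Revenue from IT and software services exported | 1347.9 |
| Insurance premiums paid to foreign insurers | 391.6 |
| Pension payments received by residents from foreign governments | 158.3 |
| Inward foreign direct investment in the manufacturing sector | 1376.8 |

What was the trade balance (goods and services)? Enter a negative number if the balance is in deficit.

Goods: -3963.9 - 4211.9 + 1811.9 = -6363.9
Services: -391.6 - 673.3 + 1347.9 - 383.4 + 394.5 = 294.1
Trade balance = -6363.9 + 294.1 = -6069.8
(Excluded from the trade balance — secondary income: personal remittances received from nationals working abroad 780.6, official development assistance provided to other countries 221.1, pension payments received by residents from foreign governments 158.3; capital account: debt forgiveness received from foreign official creditors 257.4; financial account: foreign purchases of domestic corporate bonds 2049.4, new loans extended by domestic banks to foreign borrowers 1055.5, inward foreign direct investment in the manufacturing sector 1376.8; primary income: interest received on holdings of foreign bonds 817.8.)

-6069.8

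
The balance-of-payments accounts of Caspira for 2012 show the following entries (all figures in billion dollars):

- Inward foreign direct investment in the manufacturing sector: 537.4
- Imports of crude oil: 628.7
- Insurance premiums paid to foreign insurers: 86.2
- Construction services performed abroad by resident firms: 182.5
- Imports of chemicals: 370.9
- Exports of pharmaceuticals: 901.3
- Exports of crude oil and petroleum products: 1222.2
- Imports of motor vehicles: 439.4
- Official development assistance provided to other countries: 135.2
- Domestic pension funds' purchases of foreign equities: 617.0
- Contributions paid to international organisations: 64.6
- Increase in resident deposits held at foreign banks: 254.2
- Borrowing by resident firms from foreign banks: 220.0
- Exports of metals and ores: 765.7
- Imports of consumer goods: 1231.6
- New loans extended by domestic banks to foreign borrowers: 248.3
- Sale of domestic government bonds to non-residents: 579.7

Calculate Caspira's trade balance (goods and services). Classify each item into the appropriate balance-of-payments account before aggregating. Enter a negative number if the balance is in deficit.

Goods: 901.3 + 1222.2 + 765.7 - 1231.6 - 370.9 - 628.7 - 439.4 = 218.6
Services: 182.5 - 86.2 = 96.3
Trade balance = 218.6 + 96.3 = 314.9
(Excluded from the trade balance — financial account: inward foreign direct investment in the manufacturing sector 537.4, domestic pension funds' purchases of foreign equities 617.0, increase in resident deposits held at foreign banks 254.2, borrowing by resident firms from foreign banks 220.0, new loans extended by domestic banks to foreign borrowers 248.3, sale of domestic government bonds to non-residents 579.7; secondary income: official development assistance provided to other countries 135.2, contributions paid to international organisations 64.6.)

314.9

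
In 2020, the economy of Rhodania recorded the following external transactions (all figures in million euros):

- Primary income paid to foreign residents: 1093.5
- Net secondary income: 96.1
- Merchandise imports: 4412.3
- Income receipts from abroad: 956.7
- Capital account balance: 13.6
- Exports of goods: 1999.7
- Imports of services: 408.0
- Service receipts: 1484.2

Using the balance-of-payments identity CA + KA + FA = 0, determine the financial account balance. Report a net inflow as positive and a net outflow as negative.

Goods balance = 1999.7 - 4412.3 = -2412.6
Services balance = 1484.2 - 408.0 = 1076.2
Trade balance (goods + services) = -2412.6 + 1076.2 = -1336.4
Net primary income = 956.7 - 1093.5 = -136.8
Net secondary income = 96.1
Current account = -1336.4 + (-136.8) + 96.1 = -1377.1
Financial account = -(-1377.1 + 13.6) = 1363.5

1363.5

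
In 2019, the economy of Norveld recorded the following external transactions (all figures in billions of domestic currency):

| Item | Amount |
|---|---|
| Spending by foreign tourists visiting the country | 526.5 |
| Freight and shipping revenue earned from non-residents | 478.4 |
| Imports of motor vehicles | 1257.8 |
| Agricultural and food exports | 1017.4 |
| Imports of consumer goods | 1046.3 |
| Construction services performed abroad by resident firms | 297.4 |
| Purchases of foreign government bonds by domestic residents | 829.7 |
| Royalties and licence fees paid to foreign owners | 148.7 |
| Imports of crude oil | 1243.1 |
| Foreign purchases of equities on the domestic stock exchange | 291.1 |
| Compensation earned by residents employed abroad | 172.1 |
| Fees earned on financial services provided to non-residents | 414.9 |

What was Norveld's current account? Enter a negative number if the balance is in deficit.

Goods: -1243.1 + 1017.4 - 1046.3 - 1257.8 = -2529.8
Services: -148.7 + 526.5 + 478.4 + 414.9 + 297.4 = 1568.5
Primary income: 172.1
Current account = (-2529.8) + 1568.5 + 172.1 = -789.2
(Excluded from the current account — financial account: purchases of foreign government bonds by domestic residents 829.7, foreign purchases of equities on the domestic stock exchange 291.1.)

-789.2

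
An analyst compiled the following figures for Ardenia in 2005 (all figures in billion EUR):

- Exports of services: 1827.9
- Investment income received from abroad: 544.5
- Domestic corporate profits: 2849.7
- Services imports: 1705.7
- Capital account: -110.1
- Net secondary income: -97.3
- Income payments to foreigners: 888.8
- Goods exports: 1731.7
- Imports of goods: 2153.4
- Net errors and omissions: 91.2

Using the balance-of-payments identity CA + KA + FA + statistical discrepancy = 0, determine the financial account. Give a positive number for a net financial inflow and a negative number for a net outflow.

Goods balance = 1731.7 - 2153.4 = -421.7
Services balance = 1827.9 - 1705.7 = 122.2
Trade balance (goods + services) = -421.7 + 122.2 = -299.5
Net primary income = 544.5 - 888.8 = -344.3
Net secondary income = -97.3
Current account = -299.5 + (-344.3) + (-97.3) = -741.1
Financial account = -(-741.1 + (-110.1) + 91.2) = 760.0

760.0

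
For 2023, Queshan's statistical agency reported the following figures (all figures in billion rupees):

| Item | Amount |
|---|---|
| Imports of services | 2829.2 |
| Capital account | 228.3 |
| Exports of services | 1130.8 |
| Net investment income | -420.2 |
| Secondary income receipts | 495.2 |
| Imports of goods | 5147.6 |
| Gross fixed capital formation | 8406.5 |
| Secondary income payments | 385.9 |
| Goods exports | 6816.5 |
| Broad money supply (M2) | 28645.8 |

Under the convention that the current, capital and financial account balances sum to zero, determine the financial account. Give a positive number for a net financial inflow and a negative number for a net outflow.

112.1

Goods balance = 6816.5 - 5147.6 = 1668.9
Services balance = 1130.8 - 2829.2 = -1698.4
Trade balance (goods + services) = 1668.9 + (-1698.4) = -29.5
Net primary income = -420.2
Net secondary income = 495.2 - 385.9 = 109.3
Current account = -29.5 + (-420.2) + 109.3 = -340.4
Financial account = -(-340.4 + 228.3) = 112.1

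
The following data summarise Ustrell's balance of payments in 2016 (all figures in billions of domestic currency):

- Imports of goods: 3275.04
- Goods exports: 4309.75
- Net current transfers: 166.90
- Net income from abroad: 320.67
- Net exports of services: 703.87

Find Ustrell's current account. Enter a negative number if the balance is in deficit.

Goods balance = 4309.75 - 3275.04 = 1034.71
Services balance = 703.87
Trade balance (goods + services) = 1034.71 + 703.87 = 1738.58
Net primary income = 320.67
Net secondary income = 166.90
Current account = 1738.58 + 320.67 + 166.90 = 2226.15

2226.15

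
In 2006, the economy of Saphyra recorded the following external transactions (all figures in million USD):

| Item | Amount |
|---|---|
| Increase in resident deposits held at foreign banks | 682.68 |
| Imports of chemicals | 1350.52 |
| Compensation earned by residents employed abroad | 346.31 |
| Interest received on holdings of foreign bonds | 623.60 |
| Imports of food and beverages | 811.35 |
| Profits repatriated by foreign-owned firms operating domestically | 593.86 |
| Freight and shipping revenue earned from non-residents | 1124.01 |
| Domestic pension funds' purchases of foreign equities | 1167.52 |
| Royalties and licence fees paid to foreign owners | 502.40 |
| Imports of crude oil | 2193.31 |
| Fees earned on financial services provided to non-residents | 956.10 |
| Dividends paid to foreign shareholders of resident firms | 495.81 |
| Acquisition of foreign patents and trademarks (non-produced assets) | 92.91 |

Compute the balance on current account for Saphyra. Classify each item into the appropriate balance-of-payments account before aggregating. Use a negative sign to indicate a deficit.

Goods: -1350.52 - 2193.31 - 811.35 = -4355.18
Services: 1124.01 + 956.10 - 502.40 = 1577.71
Primary income: -495.81 + 346.31 + 623.60 - 593.86 = -119.76
Current account = (-4355.18) + 1577.71 + (-119.76) = -2897.23
(Excluded from the current account — financial account: increase in resident deposits held at foreign banks 682.68, domestic pension funds' purchases of foreign equities 1167.52; capital account: acquisition of foreign patents and trademarks (non-produced assets) 92.91.)

-2897.23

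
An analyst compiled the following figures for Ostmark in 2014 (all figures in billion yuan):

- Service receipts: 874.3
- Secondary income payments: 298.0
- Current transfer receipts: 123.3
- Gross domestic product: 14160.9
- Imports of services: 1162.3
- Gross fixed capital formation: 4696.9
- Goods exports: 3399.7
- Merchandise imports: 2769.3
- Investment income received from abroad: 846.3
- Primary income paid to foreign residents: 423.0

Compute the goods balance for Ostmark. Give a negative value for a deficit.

630.4

Goods balance = 3399.7 - 2769.3 = 630.4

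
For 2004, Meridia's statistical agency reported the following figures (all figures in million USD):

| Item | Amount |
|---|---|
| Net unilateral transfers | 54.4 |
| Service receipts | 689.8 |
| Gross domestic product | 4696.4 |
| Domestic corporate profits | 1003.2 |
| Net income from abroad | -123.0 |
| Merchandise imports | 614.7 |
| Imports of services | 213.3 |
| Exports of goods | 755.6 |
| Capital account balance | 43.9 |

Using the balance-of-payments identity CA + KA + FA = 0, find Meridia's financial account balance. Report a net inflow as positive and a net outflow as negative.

Goods balance = 755.6 - 614.7 = 140.9
Services balance = 689.8 - 213.3 = 476.5
Trade balance (goods + services) = 140.9 + 476.5 = 617.4
Net primary income = -123.0
Net secondary income = 54.4
Current account = 617.4 + (-123.0) + 54.4 = 548.8
Financial account = -(548.8 + 43.9) = -592.7

-592.7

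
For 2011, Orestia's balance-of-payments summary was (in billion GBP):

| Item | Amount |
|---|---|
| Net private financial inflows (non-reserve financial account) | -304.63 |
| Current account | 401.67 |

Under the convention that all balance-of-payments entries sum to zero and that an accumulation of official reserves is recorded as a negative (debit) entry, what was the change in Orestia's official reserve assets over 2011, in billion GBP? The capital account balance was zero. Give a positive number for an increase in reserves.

97.04

Official reserve transactions balance = -(401.67 + (-304.63)) = -97.04
An accumulation of reserves is recorded as a debit (negative entry), so the change in the stock of reserves is the negative of that balance.
Change in official reserves = -(-97.04) = 97.04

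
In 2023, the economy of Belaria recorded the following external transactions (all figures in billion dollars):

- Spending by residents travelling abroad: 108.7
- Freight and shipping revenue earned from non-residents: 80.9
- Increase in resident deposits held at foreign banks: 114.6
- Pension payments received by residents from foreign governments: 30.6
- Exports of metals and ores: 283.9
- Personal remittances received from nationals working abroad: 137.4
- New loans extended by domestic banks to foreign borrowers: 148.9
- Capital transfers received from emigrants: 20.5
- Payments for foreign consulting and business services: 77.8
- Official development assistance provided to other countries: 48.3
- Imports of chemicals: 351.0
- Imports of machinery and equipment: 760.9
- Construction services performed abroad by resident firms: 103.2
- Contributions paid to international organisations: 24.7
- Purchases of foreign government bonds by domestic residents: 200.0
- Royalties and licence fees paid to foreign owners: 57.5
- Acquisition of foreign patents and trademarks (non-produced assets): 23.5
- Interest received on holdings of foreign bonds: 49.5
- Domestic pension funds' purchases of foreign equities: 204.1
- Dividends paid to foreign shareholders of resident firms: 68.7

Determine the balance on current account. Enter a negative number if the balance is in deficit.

Goods: -760.9 - 351.0 + 283.9 = -828.0
Services: 80.9 + 103.2 - 57.5 - 108.7 - 77.8 = -59.9
Primary income: 49.5 - 68.7 = -19.2
Secondary income: 30.6 - 48.3 + 137.4 - 24.7 = 95.0
Current account = (-828.0) + (-59.9) + (-19.2) + 95.0 = -812.1
(Excluded from the current account — financial account: increase in resident deposits held at foreign banks 114.6, new loans extended by domestic banks to foreign borrowers 148.9, purchases of foreign government bonds by domestic residents 200.0, domestic pension funds' purchases of foreign equities 204.1; capital account: capital transfers received from emigrants 20.5, acquisition of foreign patents and trademarks (non-produced assets) 23.5.)

-812.1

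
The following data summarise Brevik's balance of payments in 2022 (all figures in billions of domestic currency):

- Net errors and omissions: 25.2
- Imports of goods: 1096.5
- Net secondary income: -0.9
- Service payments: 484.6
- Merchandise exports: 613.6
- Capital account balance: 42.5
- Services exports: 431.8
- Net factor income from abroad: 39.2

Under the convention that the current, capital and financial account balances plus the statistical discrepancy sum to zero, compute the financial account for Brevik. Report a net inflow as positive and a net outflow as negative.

Goods balance = 613.6 - 1096.5 = -482.9
Services balance = 431.8 - 484.6 = -52.8
Trade balance (goods + services) = -482.9 + (-52.8) = -535.7
Net primary income = 39.2
Net secondary income = -0.9
Current account = -535.7 + 39.2 + (-0.9) = -497.4
Financial account = -(-497.4 + 42.5 + 25.2) = 429.7

429.7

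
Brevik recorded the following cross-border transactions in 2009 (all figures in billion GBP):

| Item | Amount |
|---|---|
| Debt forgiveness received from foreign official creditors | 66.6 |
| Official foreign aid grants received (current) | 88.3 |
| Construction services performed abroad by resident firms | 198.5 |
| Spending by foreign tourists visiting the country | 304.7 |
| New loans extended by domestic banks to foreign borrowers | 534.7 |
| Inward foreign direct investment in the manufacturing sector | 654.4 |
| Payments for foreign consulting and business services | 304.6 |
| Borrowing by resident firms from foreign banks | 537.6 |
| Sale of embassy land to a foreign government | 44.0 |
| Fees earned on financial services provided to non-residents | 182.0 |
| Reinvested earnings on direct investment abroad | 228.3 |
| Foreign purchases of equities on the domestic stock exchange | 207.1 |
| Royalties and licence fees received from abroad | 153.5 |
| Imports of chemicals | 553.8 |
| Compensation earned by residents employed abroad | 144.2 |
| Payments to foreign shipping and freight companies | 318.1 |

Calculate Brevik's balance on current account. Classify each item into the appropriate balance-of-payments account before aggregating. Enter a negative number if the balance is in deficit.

123.0

Goods: -553.8
Services: 198.5 + 182.0 + 153.5 - 318.1 - 304.6 + 304.7 = 216.0
Primary income: 228.3 + 144.2 = 372.5
Secondary income: 88.3
Current account = (-553.8) + 216.0 + 372.5 + 88.3 = 123.0
(Excluded from the current account — capital account: debt forgiveness received from foreign official creditors 66.6, sale of embassy land to a foreign government 44.0; financial account: new loans extended by domestic banks to foreign borrowers 534.7, inward foreign direct investment in the manufacturing sector 654.4, borrowing by resident firms from foreign banks 537.6, foreign purchases of equities on the domestic stock exchange 207.1.)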